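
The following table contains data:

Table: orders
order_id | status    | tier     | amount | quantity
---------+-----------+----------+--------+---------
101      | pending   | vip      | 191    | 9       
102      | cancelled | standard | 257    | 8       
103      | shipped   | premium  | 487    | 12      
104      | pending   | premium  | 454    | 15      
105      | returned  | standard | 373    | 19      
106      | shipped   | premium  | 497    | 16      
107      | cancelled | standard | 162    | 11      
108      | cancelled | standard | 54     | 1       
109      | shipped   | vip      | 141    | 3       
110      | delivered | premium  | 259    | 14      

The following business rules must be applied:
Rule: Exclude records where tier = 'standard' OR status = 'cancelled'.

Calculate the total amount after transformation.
2029

Step 1: Find records where tier = 'standard' OR status = 'cancelled'
Step 2: 4 records match, summing to 846
Step 3: Original sum: 2875
Step 4: Remaining sum = 2875 - 846 = 2029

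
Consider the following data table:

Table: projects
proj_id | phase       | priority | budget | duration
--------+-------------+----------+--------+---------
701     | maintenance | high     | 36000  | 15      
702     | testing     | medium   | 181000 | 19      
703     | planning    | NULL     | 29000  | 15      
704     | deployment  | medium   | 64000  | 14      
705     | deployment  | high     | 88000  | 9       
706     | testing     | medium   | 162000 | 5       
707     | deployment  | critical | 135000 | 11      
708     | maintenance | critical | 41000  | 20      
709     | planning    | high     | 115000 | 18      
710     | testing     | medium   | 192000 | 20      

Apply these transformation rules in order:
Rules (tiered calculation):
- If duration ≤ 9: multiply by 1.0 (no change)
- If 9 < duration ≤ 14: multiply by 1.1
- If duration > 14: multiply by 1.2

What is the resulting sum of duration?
169.9

Step 1: Tier 1 (duration ≤ 9): 2 records, sum = 14 × 1.0 = 14.0
Step 2: Tier 2 (9 < duration ≤ 14): 2 records, sum = 25 × 1.1 = 27.5
Step 3: Tier 3 (duration > 14): 6 records, sum = 107 × 1.2 = 128.4
Step 4: Final sum = 14.0 + 27.5 + 128.4 = 169.9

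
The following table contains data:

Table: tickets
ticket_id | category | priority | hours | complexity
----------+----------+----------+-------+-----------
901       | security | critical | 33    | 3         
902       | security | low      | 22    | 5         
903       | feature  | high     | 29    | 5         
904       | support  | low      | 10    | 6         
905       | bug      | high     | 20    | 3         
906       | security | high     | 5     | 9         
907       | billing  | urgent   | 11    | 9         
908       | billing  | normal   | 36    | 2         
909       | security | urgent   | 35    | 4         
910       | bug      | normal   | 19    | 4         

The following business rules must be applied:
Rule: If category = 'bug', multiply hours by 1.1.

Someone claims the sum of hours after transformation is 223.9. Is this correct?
Yes, the result is correct.

Step 1: Calculate the correct sum after transformation
Step 2: Apply multiplier 1.1 to records where category = 'bug'
Step 3: Correct result = 223.9
Step 4: Claimed result = 223.9
Step 5: 223.9 = 223.9 ✓
Conclusion: The claimed result is correct.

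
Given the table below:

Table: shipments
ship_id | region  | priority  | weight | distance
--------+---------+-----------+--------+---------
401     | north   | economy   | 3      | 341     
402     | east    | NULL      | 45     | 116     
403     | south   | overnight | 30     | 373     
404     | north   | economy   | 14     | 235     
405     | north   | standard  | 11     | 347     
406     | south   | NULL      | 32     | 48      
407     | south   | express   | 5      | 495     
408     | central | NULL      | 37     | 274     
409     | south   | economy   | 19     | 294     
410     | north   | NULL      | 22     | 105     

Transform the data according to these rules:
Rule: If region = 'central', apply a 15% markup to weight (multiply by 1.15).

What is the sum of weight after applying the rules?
223.55

Step 1: Records with region = 'central' have total weight = 37
Step 2: Apply multiplier: 37 × 1.15 = 42.55
Step 3: Other records total: 181
Step 4: Final sum = 42.55 + 181 = 223.55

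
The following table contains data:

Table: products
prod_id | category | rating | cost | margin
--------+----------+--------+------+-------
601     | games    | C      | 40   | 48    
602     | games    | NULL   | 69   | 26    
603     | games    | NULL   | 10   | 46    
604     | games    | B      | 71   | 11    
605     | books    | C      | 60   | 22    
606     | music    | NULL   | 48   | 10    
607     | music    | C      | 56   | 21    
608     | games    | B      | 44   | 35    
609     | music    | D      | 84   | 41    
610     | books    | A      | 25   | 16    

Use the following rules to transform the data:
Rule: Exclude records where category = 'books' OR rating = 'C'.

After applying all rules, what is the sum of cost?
326

Step 1: Find records where category = 'books' OR rating = 'C'
Step 2: 4 records match, summing to 181
Step 3: Original sum: 507
Step 4: Remaining sum = 507 - 181 = 326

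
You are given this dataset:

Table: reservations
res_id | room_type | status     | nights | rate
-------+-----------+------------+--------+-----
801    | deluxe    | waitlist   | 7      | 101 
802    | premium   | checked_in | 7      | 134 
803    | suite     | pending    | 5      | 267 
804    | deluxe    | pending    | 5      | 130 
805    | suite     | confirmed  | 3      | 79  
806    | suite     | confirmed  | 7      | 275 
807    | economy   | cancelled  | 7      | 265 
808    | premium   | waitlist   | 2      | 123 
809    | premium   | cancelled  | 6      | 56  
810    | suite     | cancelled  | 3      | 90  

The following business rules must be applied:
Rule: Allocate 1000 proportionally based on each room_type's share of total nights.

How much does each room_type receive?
deluxe: 230.77, economy: 134.62, premium: 288.46, suite: 346.15

Step 1: Calculate total nights = 52
Step 2: Calculate each room_type's proportion:
  deluxe: 12/52 = 23.08% → 230.77
  economy: 7/52 = 13.46% → 134.62
  premium: 15/52 = 28.85% → 288.46
  suite: 18/52 = 34.62% → 346.15
Step 3: Verify: sum of allocations ≈ 1000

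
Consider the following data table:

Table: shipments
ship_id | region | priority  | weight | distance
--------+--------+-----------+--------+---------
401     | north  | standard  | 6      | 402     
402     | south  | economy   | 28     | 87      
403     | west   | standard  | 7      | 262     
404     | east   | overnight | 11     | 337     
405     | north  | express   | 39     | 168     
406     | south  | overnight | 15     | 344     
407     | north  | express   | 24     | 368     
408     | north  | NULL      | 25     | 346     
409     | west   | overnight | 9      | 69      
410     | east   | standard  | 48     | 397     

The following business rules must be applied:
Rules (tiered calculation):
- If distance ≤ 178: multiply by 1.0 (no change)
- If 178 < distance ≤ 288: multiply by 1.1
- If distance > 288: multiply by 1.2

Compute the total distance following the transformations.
3245.0

Step 1: Tier 1 (distance ≤ 178): 3 records, sum = 324 × 1.0 = 324.0
Step 2: Tier 2 (178 < distance ≤ 288): 1 records, sum = 262 × 1.1 = 288.2
Step 3: Tier 3 (distance > 288): 6 records, sum = 2194 × 1.2 = 2632.8
Step 4: Final sum = 324.0 + 288.2 + 2632.8 = 3245.0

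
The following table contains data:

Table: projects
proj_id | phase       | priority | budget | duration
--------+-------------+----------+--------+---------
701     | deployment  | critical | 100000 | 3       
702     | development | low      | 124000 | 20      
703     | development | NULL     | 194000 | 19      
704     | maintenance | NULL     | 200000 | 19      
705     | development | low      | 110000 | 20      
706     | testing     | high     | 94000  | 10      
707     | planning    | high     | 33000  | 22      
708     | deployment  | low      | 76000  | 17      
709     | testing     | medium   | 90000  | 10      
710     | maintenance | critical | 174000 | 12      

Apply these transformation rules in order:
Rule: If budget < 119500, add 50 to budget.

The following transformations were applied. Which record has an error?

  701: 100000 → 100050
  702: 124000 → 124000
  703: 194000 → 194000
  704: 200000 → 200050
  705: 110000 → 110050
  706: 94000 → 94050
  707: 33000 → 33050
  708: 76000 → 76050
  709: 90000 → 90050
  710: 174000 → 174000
Record 704 has an error. The correct transformed value should be 200000, not 200050.

Step 1: Check each record against the rule
Step 2: Record 704 has budget = 200000
Step 3: Since 200000 >= 119500, the bonus should not have been applied
Step 4: Correct value = 200000, but claimed value = 200050
Conclusion: Record 704 has the error.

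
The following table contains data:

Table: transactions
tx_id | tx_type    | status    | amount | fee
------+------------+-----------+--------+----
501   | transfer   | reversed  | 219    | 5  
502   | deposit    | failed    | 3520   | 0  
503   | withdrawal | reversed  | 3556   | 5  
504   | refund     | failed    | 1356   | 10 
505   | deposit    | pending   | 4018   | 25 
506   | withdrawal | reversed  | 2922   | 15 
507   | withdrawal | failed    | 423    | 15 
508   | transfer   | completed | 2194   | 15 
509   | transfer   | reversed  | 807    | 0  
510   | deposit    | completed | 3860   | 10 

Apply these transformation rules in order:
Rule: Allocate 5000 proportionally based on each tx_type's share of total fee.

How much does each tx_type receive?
deposit: 1750.0, refund: 500.0, transfer: 1000.0, withdrawal: 1750.0

Step 1: Calculate total fee = 100
Step 2: Calculate each tx_type's proportion:
  deposit: 35/100 = 35.00% → 1750.0
  refund: 10/100 = 10.00% → 500.0
  transfer: 20/100 = 20.00% → 1000.0
  withdrawal: 35/100 = 35.00% → 1750.0
Step 3: Verify: sum of allocations ≈ 5000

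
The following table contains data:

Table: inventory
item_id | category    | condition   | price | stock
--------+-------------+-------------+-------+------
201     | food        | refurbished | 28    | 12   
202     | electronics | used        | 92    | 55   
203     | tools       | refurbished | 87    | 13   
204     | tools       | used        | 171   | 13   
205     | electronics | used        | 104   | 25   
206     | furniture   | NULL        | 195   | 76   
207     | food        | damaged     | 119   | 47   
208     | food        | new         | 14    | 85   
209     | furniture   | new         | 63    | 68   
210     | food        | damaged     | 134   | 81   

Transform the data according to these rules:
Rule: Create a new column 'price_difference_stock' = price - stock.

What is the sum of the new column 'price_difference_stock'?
532

Step 1: For each record, compute price - stock
Example calculations:
  28 - 12 = 16
  92 - 55 = 37
  87 - 13 = 74
  ...
Step 2: Sum all derived values
Step 3: Total = 532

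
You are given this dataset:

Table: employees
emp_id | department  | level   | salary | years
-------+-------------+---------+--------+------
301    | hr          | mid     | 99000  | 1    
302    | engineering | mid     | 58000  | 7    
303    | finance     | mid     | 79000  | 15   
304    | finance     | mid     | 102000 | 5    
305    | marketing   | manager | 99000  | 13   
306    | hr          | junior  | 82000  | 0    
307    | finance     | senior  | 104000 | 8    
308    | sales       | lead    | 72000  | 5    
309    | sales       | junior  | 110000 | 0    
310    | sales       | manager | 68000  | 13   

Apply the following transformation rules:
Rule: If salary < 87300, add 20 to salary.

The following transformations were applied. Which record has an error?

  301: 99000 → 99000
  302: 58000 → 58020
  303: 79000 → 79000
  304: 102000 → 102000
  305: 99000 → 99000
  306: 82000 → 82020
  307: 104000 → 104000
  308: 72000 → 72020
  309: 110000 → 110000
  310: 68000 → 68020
Record 303 has an error. The correct transformed value should be 79020, not 79000.

Step 1: Check each record against the rule
Step 2: Record 303 has salary = 79000
Step 3: Since 79000 < 87300, the bonus should have been applied
Step 4: Correct value = 79020, but claimed value = 79000
Conclusion: Record 303 has the error.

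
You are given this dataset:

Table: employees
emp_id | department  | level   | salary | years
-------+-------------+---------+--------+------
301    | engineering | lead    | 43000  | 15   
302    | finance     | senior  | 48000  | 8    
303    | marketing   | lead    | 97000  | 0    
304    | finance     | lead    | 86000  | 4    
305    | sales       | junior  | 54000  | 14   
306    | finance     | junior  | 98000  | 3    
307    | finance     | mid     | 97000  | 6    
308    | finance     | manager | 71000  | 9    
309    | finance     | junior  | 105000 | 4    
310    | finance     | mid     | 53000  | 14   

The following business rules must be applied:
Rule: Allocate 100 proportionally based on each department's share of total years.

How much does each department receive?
engineering: 19.48, finance: 62.34, marketing: 0.0, sales: 18.18

Step 1: Calculate total years = 77
Step 2: Calculate each department's proportion:
  engineering: 15/77 = 19.48% → 19.48
  finance: 48/77 = 62.34% → 62.34
  marketing: 0/77 = 0.00% → 0.0
  sales: 14/77 = 18.18% → 18.18
Step 3: Verify: sum of allocations ≈ 100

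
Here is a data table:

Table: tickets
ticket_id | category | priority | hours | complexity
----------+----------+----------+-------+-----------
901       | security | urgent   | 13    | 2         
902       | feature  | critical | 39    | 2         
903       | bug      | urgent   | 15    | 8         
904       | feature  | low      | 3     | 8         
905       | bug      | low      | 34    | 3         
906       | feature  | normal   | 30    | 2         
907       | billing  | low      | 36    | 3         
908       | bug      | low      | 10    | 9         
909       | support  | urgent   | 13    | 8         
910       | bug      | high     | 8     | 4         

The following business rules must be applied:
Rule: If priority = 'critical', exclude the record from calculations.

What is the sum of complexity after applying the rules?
47

Step 1: Identify records where priority = 'critical'
Step 2: The excluded records sum to 2
Step 3: Original total complexity = 49
Step 4: Remaining total = 49 - 2 = 47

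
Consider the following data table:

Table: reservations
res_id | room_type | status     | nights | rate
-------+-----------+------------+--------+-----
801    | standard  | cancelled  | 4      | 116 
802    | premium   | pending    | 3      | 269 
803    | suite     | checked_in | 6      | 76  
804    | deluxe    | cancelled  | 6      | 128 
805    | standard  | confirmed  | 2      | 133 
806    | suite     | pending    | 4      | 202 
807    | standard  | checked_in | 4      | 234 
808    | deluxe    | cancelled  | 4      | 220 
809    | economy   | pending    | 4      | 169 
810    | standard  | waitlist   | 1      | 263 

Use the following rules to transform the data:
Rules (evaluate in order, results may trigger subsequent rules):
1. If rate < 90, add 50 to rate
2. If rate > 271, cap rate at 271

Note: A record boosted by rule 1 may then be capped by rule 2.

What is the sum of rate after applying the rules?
1860

Step 1: Apply rule 1 to records with rate < 90
  - 1 records get bonus of 50
  - Of these, 0 records then exceed 271 and get capped
Step 2: Apply rule 2 to records with rate > 271
  - 0 records (original) are capped
Step 3: Calculate final sum = 1860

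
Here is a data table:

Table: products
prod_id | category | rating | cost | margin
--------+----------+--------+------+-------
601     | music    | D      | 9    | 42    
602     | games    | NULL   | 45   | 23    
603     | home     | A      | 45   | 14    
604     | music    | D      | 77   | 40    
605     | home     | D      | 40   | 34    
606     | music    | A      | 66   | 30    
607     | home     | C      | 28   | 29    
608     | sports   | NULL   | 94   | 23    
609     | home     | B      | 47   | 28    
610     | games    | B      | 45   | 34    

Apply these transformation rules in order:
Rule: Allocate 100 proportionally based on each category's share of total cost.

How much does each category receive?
games: 18.15, home: 32.26, music: 30.65, sports: 18.95

Step 1: Calculate total cost = 496
Step 2: Calculate each category's proportion:
  games: 90/496 = 18.15% → 18.15
  home: 160/496 = 32.26% → 32.26
  music: 152/496 = 30.65% → 30.65
  sports: 94/496 = 18.95% → 18.95
Step 3: Verify: sum of allocations ≈ 100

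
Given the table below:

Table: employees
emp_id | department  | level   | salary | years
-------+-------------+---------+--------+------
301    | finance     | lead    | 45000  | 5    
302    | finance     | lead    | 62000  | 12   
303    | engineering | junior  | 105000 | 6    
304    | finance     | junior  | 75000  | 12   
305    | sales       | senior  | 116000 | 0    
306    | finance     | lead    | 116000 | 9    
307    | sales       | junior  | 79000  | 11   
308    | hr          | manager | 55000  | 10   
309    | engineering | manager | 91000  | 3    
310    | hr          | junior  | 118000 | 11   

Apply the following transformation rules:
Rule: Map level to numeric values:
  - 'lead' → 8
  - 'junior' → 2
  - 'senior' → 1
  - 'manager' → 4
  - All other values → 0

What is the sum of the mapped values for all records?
41

Step 1: Apply mapping to each record
Step 2: Count by status:
  'lead': 3 records × 8 = 24
  'junior': 4 records × 2 = 8
  'senior': 1 records × 1 = 1
  'manager': 2 records × 4 = 8
Step 3: Sum all mapped values = 41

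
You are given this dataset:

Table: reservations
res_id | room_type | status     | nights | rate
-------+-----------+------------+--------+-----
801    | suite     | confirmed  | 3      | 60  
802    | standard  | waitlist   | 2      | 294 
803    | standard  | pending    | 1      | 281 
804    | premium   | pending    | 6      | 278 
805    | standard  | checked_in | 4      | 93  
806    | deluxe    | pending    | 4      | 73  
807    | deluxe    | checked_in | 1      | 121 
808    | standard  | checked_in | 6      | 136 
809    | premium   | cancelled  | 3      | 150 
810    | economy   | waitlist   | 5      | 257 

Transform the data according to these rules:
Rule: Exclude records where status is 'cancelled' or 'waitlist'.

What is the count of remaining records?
7

Step 1: Count records to exclude
  - 1 (cancelled) + 2 (waitlist) = 3 records
Step 2: Total records: 10
Step 3: Remaining = 10 - 3 = 7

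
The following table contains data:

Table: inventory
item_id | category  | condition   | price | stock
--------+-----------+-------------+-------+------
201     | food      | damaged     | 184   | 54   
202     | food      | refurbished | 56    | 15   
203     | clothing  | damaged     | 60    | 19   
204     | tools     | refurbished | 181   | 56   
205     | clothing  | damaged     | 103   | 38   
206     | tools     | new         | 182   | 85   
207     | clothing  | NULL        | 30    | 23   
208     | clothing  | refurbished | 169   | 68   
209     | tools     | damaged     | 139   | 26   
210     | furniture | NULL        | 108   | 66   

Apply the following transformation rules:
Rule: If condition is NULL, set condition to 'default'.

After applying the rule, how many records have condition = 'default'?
2

Step 1: Count records where condition IS NULL
Step 2: Found 2 records with NULL condition
Step 3: These records will have condition set to 'default'
Step 4: Records already having condition = 'default': 0
Step 5: Answer: 2 + 0 = 2 records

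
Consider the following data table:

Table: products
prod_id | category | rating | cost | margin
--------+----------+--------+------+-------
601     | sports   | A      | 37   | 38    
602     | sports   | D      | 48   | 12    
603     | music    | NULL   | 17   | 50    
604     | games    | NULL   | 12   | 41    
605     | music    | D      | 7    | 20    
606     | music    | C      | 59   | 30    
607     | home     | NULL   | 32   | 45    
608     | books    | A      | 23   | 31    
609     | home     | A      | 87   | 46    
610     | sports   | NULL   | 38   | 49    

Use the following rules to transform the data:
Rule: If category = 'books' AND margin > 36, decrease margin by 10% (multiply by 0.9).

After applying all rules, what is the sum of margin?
362

Step 1: Find records where category = 'books' AND margin > 36
Step 2: 0 records match, summing to 0
Step 3: After multiplier: 0 × 0.9 = 0.0
Step 4: Unaffected records sum: 362
Step 5: Final sum = 0.0 + 362 = 362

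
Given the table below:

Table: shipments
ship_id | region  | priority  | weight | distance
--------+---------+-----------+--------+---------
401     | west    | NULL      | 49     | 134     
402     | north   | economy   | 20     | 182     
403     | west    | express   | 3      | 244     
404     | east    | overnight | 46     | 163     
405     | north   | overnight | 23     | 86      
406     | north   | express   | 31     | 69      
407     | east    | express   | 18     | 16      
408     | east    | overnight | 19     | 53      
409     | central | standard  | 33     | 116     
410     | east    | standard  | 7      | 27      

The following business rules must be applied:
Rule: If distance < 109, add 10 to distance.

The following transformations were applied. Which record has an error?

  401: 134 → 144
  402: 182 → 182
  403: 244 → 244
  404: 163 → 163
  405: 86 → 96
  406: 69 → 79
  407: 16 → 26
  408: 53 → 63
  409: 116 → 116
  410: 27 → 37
Record 401 has an error. The correct transformed value should be 134, not 144.

Step 1: Check each record against the rule
Step 2: Record 401 has distance = 134
Step 3: Since 134 >= 109, the bonus should not have been applied
Step 4: Correct value = 134, but claimed value = 144
Conclusion: Record 401 has the error.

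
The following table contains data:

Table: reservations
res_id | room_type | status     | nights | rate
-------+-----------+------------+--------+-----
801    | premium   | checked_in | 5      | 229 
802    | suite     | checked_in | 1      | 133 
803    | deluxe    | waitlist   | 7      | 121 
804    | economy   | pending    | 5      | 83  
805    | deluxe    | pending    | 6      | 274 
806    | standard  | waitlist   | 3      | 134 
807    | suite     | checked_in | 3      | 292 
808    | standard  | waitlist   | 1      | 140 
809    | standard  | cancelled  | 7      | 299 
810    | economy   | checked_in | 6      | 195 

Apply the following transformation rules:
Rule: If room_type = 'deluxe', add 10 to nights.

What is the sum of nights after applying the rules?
64

Step 1: Count records where room_type = 'deluxe': 2
Step 2: Total bonus added: 2 × 10 = 20
Step 3: Original sum of nights: 44
Step 4: Final sum = 44 + 20 = 64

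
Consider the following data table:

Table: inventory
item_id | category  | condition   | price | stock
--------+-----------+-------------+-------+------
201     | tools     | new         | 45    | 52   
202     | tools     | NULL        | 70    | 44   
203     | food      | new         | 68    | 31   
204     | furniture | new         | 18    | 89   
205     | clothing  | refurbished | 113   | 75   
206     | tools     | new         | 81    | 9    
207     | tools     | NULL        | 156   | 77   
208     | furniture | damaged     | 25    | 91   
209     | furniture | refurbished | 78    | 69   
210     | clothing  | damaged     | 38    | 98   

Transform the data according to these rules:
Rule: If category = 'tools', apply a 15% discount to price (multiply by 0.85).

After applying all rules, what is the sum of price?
639.2

Step 1: Records with category = 'tools' have total price = 352
Step 2: Apply multiplier: 352 × 0.85 = 299.2
Step 3: Other records total: 340
Step 4: Final sum = 299.2 + 340 = 639.2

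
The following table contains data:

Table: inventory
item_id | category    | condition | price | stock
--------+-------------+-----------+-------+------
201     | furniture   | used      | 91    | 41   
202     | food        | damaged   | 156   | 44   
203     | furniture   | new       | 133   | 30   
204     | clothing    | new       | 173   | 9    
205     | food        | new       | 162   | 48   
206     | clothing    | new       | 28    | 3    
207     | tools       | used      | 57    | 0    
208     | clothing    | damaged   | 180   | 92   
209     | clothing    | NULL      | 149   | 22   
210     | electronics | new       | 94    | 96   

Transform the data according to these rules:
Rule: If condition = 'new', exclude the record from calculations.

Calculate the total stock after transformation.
199

Step 1: Identify records where condition = 'new'
Step 2: The excluded records sum to 186
Step 3: Original total stock = 385
Step 4: Remaining total = 385 - 186 = 199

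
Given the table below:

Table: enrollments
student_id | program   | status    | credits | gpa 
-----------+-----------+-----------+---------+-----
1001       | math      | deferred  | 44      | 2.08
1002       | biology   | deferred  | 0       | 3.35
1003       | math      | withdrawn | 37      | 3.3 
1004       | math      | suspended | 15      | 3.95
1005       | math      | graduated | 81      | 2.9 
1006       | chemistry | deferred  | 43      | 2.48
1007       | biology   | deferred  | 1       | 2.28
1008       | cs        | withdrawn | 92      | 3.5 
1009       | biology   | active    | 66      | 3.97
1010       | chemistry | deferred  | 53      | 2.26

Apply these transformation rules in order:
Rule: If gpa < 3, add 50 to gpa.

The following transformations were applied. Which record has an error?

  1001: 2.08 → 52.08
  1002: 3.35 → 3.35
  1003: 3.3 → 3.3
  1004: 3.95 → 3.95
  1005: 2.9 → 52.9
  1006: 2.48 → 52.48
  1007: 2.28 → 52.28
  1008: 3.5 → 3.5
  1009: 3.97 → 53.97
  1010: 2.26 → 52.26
Record 1009 has an error. The correct transformed value should be 3.97, not 53.97.

Step 1: Check each record against the rule
Step 2: Record 1009 has gpa = 3.97
Step 3: Since 3.97 >= 3, the bonus should not have been applied
Step 4: Correct value = 3.97, but claimed value = 53.97
Conclusion: Record 1009 has the error.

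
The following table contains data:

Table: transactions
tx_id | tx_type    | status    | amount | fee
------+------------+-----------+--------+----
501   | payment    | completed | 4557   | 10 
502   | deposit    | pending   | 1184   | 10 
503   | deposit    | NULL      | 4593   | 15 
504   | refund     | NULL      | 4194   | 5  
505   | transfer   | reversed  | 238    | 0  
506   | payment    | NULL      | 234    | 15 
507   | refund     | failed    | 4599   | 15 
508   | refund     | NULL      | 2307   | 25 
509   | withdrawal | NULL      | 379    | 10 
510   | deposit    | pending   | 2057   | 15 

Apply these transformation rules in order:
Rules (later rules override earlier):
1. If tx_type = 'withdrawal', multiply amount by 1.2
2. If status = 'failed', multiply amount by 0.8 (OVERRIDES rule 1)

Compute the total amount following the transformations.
23498.0

Step 1: Rule 2 takes priority for records with status = 'failed'
  - 1 records: 4599 × 0.8 = 3679.2
Step 2: Rule 1 applies to remaining records with tx_type = 'withdrawal'
  - 1 records: 379 × 1.2 = 454.8
Step 3: Other records unchanged: 19364
Step 4: Final sum = 3679.2 + 454.8 + 19364 = 23498.0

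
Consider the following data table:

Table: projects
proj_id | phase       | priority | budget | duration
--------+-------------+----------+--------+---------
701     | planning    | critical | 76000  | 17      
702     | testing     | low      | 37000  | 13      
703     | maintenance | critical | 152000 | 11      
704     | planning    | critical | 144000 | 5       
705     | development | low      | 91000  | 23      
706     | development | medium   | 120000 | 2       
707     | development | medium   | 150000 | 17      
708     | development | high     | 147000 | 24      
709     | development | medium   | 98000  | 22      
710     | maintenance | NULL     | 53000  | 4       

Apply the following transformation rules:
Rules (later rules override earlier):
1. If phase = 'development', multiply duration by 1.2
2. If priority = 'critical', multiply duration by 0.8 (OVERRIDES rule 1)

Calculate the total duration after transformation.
149.0

Step 1: Rule 2 takes priority for records with priority = 'critical'
  - 3 records: 33 × 0.8 = 26.4
Step 2: Rule 1 applies to remaining records with phase = 'development'
  - 5 records: 88 × 1.2 = 105.6
Step 3: Other records unchanged: 17
Step 4: Final sum = 26.4 + 105.6 + 17 = 149.0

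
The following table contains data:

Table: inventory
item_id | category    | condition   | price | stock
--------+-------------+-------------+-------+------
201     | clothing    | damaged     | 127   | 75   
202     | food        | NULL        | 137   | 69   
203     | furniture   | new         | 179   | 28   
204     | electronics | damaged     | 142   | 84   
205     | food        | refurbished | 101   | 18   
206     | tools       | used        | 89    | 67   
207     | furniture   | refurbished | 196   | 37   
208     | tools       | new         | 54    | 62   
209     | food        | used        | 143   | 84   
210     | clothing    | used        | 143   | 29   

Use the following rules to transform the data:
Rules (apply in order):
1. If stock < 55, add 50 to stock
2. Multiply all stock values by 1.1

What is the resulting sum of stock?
828.3

Step 1: Apply Rule 1 - Add 50 to records with stock < 55
  - 4 records affected: 112 + (4 × 50) = 312
  - Unaffected records: 441
  - Sum after Rule 1: 753
Step 2: Apply Rule 2 - Multiply all by 1.1
  - 753 × 1.1 = 828.3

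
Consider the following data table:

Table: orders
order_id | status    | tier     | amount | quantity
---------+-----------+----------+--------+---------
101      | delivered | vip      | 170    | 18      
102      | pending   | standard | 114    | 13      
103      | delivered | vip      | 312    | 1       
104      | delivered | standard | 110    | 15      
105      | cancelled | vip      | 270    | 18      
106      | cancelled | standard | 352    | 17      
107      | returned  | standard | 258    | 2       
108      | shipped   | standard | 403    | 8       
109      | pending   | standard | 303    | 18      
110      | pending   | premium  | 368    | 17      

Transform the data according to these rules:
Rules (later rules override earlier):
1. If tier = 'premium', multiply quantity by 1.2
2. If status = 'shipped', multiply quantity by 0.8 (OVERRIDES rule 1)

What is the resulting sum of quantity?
128.8

Step 1: Rule 2 takes priority for records with status = 'shipped'
  - 1 records: 8 × 0.8 = 6.4
Step 2: Rule 1 applies to remaining records with tier = 'premium'
  - 1 records: 17 × 1.2 = 20.4
Step 3: Other records unchanged: 102
Step 4: Final sum = 6.4 + 20.4 + 102 = 128.8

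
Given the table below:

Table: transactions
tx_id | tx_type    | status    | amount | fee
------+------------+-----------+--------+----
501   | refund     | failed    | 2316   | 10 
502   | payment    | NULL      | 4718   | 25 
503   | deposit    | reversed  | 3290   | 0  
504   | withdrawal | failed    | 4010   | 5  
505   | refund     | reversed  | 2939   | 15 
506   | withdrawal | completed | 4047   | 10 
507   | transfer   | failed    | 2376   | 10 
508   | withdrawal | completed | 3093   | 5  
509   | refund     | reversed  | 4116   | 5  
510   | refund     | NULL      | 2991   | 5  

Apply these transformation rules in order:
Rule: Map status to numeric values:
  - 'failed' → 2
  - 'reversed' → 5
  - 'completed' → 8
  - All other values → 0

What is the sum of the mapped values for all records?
37

Step 1: Apply mapping to each record
Step 2: Count by status:
  'failed': 3 records × 2 = 6
  'reversed': 3 records × 5 = 15
  'completed': 2 records × 8 = 16
Step 3: Sum all mapped values = 37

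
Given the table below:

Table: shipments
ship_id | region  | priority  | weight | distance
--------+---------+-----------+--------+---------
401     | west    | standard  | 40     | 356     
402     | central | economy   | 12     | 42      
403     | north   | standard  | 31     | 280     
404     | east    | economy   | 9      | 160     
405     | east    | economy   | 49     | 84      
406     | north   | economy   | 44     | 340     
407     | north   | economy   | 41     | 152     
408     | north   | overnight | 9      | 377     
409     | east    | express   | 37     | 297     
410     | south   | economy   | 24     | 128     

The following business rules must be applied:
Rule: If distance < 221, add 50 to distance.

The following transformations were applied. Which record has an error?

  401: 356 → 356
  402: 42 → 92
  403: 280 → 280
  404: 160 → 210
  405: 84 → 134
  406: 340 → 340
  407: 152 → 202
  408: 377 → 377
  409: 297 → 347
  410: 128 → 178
Record 409 has an error. The correct transformed value should be 297, not 347.

Step 1: Check each record against the rule
Step 2: Record 409 has distance = 297
Step 3: Since 297 >= 221, the bonus should not have been applied
Step 4: Correct value = 297, but claimed value = 347
Conclusion: Record 409 has the error.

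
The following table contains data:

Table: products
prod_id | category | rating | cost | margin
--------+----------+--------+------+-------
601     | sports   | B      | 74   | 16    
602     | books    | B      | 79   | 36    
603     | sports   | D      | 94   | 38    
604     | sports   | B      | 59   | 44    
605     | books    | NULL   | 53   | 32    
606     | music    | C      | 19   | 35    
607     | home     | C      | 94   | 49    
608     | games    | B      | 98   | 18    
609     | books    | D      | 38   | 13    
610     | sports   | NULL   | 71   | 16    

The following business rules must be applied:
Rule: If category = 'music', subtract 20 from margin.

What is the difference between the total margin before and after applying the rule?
20

Step 1: Original sum of margin = 297
Step 2: 1 records have category = 'music'
Step 3: Each affected record changes by -20
Step 4: Total change = 1 × -20 = -20
Step 5: New sum = 297 + -20 = 277
Step 6: Difference = |277 - 297| = 20
        (Sum decreased by 20)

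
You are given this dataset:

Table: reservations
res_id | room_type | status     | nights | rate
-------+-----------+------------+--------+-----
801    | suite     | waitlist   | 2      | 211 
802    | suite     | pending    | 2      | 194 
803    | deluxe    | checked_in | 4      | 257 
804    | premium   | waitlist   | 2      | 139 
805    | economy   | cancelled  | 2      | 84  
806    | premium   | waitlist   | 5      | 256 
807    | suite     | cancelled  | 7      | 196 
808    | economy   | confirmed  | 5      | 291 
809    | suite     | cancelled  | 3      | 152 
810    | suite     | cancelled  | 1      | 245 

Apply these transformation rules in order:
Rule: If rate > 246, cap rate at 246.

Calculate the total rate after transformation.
1959

Step 1: 3 records have rate > 246
Step 2: These records originally summed to 804
Step 3: After capping: 3 × 246 = 738
Step 4: Unaffected records sum: 1221
Step 5: Final sum = 738 + 1221 = 1959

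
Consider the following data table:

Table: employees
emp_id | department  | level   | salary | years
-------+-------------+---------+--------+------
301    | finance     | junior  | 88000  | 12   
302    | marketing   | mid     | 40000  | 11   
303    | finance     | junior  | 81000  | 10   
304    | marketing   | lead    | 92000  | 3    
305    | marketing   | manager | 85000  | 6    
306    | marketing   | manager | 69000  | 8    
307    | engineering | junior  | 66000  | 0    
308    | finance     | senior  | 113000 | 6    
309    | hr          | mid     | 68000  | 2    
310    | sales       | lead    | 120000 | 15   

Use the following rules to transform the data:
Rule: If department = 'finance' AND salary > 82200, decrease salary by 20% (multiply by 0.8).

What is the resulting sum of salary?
781800.0

Step 1: Find records where department = 'finance' AND salary > 82200
Step 2: 2 records match, summing to 201000
Step 3: After multiplier: 201000 × 0.8 = 160800.0
Step 4: Unaffected records sum: 621000
Step 5: Final sum = 160800.0 + 621000 = 781800.0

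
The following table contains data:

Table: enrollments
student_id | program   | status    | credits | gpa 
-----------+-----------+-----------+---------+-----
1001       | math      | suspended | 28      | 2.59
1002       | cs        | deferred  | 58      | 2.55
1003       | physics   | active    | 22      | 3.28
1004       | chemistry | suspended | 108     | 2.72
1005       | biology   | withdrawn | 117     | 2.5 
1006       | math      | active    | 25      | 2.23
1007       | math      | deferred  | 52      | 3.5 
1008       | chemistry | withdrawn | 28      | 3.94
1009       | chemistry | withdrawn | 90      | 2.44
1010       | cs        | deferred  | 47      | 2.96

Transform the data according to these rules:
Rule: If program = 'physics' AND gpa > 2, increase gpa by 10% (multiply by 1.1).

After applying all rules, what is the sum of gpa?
29.04

Step 1: Find records where program = 'physics' AND gpa > 2
Step 2: 1 records match, summing to 3.28
Step 3: After multiplier: 3.28 × 1.1 = 3.61
Step 4: Unaffected records sum: 25.43
Step 5: Final sum = 3.61 + 25.43 = 29.04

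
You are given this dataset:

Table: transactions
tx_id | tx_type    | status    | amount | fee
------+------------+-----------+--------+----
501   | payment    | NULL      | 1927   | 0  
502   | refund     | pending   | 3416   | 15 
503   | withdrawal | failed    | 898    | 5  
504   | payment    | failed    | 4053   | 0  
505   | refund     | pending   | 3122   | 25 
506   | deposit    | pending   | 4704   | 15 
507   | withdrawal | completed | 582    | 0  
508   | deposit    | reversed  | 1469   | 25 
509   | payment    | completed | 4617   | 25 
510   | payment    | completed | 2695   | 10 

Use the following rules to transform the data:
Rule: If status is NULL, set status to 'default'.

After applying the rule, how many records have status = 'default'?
1

Step 1: Count records where status IS NULL
Step 2: Found 1 records with NULL status
Step 3: These records will have status set to 'default'
Step 4: Records already having status = 'default': 0
Step 5: Answer: 1 + 0 = 1 records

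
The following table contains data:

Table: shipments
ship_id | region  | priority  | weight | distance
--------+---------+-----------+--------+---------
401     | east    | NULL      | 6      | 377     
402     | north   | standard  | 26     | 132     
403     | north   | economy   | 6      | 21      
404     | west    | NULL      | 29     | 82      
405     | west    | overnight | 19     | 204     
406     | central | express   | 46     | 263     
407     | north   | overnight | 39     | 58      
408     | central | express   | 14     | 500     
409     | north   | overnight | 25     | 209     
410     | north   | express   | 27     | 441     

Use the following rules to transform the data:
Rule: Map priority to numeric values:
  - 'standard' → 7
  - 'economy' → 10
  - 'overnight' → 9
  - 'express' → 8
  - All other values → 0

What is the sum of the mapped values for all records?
68

Step 1: Apply mapping to each record
Step 2: Count by status:
  'standard': 1 records × 7 = 7
  'economy': 1 records × 10 = 10
  'overnight': 3 records × 9 = 27
  'express': 3 records × 8 = 24
Step 3: Sum all mapped values = 68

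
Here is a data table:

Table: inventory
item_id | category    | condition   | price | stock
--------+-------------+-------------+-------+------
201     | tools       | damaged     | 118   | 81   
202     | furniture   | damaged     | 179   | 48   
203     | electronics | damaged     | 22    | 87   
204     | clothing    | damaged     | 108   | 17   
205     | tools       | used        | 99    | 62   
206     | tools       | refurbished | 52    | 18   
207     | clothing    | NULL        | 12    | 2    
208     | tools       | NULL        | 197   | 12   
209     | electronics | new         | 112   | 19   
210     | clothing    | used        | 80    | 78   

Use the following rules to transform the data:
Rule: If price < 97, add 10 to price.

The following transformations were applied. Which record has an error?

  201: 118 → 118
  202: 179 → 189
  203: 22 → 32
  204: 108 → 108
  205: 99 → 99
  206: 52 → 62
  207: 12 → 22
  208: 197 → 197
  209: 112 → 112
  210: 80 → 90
Record 202 has an error. The correct transformed value should be 179, not 189.

Step 1: Check each record against the rule
Step 2: Record 202 has price = 179
Step 3: Since 179 >= 97, the bonus should not have been applied
Step 4: Correct value = 179, but claimed value = 189
Conclusion: Record 202 has the error.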